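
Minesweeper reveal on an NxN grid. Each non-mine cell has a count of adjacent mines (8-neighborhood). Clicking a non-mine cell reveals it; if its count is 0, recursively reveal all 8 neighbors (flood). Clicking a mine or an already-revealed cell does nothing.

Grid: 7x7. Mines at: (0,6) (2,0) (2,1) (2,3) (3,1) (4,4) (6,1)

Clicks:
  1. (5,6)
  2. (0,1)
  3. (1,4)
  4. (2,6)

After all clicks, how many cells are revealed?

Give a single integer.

Click 1 (5,6) count=0: revealed 21 new [(1,4) (1,5) (1,6) (2,4) (2,5) (2,6) (3,4) (3,5) (3,6) (4,5) (4,6) (5,2) (5,3) (5,4) (5,5) (5,6) (6,2) (6,3) (6,4) (6,5) (6,6)] -> total=21
Click 2 (0,1) count=0: revealed 10 new [(0,0) (0,1) (0,2) (0,3) (0,4) (0,5) (1,0) (1,1) (1,2) (1,3)] -> total=31
Click 3 (1,4) count=1: revealed 0 new [(none)] -> total=31
Click 4 (2,6) count=0: revealed 0 new [(none)] -> total=31

Answer: 31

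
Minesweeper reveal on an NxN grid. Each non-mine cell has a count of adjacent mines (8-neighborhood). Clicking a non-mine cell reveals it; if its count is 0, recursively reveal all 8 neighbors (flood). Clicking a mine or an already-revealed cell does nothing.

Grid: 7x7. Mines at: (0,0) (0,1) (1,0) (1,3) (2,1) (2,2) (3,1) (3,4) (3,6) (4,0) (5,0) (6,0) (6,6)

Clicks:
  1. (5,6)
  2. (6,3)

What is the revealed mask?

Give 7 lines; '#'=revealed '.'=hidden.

Answer: .......
.......
.......
.......
.#####.
.######
.#####.

Derivation:
Click 1 (5,6) count=1: revealed 1 new [(5,6)] -> total=1
Click 2 (6,3) count=0: revealed 15 new [(4,1) (4,2) (4,3) (4,4) (4,5) (5,1) (5,2) (5,3) (5,4) (5,5) (6,1) (6,2) (6,3) (6,4) (6,5)] -> total=16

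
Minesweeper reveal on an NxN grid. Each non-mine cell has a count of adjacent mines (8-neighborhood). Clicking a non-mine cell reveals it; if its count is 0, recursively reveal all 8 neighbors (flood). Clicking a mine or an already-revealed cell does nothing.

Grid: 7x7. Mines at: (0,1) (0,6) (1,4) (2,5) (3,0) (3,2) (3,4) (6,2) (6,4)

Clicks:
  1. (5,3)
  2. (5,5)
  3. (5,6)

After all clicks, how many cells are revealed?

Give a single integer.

Click 1 (5,3) count=2: revealed 1 new [(5,3)] -> total=1
Click 2 (5,5) count=1: revealed 1 new [(5,5)] -> total=2
Click 3 (5,6) count=0: revealed 7 new [(3,5) (3,6) (4,5) (4,6) (5,6) (6,5) (6,6)] -> total=9

Answer: 9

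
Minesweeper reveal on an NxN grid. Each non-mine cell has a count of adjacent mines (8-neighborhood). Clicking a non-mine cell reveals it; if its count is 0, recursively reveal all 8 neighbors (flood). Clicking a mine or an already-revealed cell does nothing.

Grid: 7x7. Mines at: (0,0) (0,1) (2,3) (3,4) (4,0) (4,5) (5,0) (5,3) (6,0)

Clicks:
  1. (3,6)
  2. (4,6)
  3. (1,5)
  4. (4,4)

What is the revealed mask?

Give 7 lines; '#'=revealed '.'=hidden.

Click 1 (3,6) count=1: revealed 1 new [(3,6)] -> total=1
Click 2 (4,6) count=1: revealed 1 new [(4,6)] -> total=2
Click 3 (1,5) count=0: revealed 14 new [(0,2) (0,3) (0,4) (0,5) (0,6) (1,2) (1,3) (1,4) (1,5) (1,6) (2,4) (2,5) (2,6) (3,5)] -> total=16
Click 4 (4,4) count=3: revealed 1 new [(4,4)] -> total=17

Answer: ..#####
..#####
....###
.....##
....#.#
.......
.......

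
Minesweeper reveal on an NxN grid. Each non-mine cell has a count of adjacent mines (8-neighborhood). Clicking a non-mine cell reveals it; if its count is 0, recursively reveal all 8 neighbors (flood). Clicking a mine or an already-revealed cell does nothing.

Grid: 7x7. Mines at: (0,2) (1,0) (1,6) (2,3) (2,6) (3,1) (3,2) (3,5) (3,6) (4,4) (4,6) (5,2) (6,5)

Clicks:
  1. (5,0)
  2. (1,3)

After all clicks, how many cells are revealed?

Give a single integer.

Click 1 (5,0) count=0: revealed 6 new [(4,0) (4,1) (5,0) (5,1) (6,0) (6,1)] -> total=6
Click 2 (1,3) count=2: revealed 1 new [(1,3)] -> total=7

Answer: 7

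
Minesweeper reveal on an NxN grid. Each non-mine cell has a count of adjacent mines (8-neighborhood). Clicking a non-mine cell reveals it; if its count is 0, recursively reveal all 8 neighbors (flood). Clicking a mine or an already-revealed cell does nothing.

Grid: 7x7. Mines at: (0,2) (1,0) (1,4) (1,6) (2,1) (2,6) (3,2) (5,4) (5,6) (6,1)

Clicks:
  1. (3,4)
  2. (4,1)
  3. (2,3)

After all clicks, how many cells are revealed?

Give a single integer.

Click 1 (3,4) count=0: revealed 9 new [(2,3) (2,4) (2,5) (3,3) (3,4) (3,5) (4,3) (4,4) (4,5)] -> total=9
Click 2 (4,1) count=1: revealed 1 new [(4,1)] -> total=10
Click 3 (2,3) count=2: revealed 0 new [(none)] -> total=10

Answer: 10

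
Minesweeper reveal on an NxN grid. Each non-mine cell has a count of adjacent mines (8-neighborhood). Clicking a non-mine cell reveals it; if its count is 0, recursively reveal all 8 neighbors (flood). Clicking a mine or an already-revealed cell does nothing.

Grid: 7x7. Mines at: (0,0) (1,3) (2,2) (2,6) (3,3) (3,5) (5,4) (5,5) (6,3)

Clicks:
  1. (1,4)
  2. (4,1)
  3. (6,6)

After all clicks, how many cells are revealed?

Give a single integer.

Answer: 18

Derivation:
Click 1 (1,4) count=1: revealed 1 new [(1,4)] -> total=1
Click 2 (4,1) count=0: revealed 16 new [(1,0) (1,1) (2,0) (2,1) (3,0) (3,1) (3,2) (4,0) (4,1) (4,2) (5,0) (5,1) (5,2) (6,0) (6,1) (6,2)] -> total=17
Click 3 (6,6) count=1: revealed 1 new [(6,6)] -> total=18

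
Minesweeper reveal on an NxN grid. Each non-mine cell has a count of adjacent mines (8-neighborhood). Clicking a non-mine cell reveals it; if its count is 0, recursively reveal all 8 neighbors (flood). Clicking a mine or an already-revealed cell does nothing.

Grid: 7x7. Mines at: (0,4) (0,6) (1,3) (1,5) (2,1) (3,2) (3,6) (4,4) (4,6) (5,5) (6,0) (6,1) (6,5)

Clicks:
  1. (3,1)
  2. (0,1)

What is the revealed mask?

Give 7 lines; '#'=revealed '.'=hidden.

Click 1 (3,1) count=2: revealed 1 new [(3,1)] -> total=1
Click 2 (0,1) count=0: revealed 6 new [(0,0) (0,1) (0,2) (1,0) (1,1) (1,2)] -> total=7

Answer: ###....
###....
.......
.#.....
.......
.......
.......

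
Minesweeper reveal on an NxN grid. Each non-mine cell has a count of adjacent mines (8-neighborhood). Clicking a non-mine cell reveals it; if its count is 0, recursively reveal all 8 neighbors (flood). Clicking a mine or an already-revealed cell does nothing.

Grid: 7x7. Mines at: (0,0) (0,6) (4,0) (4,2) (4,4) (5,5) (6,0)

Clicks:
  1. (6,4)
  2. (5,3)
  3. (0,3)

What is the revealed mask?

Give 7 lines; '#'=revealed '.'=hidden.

Click 1 (6,4) count=1: revealed 1 new [(6,4)] -> total=1
Click 2 (5,3) count=2: revealed 1 new [(5,3)] -> total=2
Click 3 (0,3) count=0: revealed 28 new [(0,1) (0,2) (0,3) (0,4) (0,5) (1,0) (1,1) (1,2) (1,3) (1,4) (1,5) (1,6) (2,0) (2,1) (2,2) (2,3) (2,4) (2,5) (2,6) (3,0) (3,1) (3,2) (3,3) (3,4) (3,5) (3,6) (4,5) (4,6)] -> total=30

Answer: .#####.
#######
#######
#######
.....##
...#...
....#..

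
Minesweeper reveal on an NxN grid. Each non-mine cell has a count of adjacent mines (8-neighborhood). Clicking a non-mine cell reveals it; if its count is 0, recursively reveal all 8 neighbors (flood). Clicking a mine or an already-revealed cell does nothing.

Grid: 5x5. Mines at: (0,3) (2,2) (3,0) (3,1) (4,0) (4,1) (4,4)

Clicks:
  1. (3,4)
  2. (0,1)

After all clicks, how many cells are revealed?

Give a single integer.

Answer: 9

Derivation:
Click 1 (3,4) count=1: revealed 1 new [(3,4)] -> total=1
Click 2 (0,1) count=0: revealed 8 new [(0,0) (0,1) (0,2) (1,0) (1,1) (1,2) (2,0) (2,1)] -> total=9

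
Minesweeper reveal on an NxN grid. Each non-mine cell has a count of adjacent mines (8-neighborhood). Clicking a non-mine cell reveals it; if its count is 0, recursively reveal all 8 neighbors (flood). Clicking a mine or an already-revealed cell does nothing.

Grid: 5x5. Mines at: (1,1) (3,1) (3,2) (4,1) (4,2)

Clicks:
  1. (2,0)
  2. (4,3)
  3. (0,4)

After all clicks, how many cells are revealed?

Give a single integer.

Click 1 (2,0) count=2: revealed 1 new [(2,0)] -> total=1
Click 2 (4,3) count=2: revealed 1 new [(4,3)] -> total=2
Click 3 (0,4) count=0: revealed 12 new [(0,2) (0,3) (0,4) (1,2) (1,3) (1,4) (2,2) (2,3) (2,4) (3,3) (3,4) (4,4)] -> total=14

Answer: 14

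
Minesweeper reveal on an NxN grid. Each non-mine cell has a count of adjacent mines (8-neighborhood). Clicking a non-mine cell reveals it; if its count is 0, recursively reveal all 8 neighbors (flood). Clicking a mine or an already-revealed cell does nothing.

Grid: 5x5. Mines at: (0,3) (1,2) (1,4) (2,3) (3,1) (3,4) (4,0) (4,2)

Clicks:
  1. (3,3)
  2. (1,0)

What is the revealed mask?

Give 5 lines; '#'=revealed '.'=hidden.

Click 1 (3,3) count=3: revealed 1 new [(3,3)] -> total=1
Click 2 (1,0) count=0: revealed 6 new [(0,0) (0,1) (1,0) (1,1) (2,0) (2,1)] -> total=7

Answer: ##...
##...
##...
...#.
.....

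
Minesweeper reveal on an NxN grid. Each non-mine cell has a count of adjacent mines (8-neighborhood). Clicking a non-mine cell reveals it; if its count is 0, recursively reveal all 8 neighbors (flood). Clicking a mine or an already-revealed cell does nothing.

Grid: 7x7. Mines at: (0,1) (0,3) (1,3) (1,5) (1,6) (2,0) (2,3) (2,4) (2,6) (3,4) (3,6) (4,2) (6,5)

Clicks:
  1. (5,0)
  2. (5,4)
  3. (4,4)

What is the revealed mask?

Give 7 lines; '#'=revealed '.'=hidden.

Answer: .......
.......
.......
##.....
##..#..
#####..
#####..

Derivation:
Click 1 (5,0) count=0: revealed 14 new [(3,0) (3,1) (4,0) (4,1) (5,0) (5,1) (5,2) (5,3) (5,4) (6,0) (6,1) (6,2) (6,3) (6,4)] -> total=14
Click 2 (5,4) count=1: revealed 0 new [(none)] -> total=14
Click 3 (4,4) count=1: revealed 1 new [(4,4)] -> total=15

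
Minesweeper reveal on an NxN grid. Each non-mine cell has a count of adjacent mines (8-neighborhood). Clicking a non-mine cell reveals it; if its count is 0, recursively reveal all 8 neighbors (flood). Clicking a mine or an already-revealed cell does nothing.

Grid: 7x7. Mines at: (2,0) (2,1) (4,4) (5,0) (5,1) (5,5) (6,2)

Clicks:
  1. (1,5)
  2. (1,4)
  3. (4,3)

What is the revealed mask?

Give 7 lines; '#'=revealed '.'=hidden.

Click 1 (1,5) count=0: revealed 26 new [(0,0) (0,1) (0,2) (0,3) (0,4) (0,5) (0,6) (1,0) (1,1) (1,2) (1,3) (1,4) (1,5) (1,6) (2,2) (2,3) (2,4) (2,5) (2,6) (3,2) (3,3) (3,4) (3,5) (3,6) (4,5) (4,6)] -> total=26
Click 2 (1,4) count=0: revealed 0 new [(none)] -> total=26
Click 3 (4,3) count=1: revealed 1 new [(4,3)] -> total=27

Answer: #######
#######
..#####
..#####
...#.##
.......
.......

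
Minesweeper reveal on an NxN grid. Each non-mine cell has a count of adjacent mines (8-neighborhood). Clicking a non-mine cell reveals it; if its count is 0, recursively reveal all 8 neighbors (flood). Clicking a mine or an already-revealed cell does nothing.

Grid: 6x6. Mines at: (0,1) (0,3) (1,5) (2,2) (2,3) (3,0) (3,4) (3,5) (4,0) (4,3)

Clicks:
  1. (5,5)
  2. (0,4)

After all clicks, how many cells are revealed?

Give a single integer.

Answer: 5

Derivation:
Click 1 (5,5) count=0: revealed 4 new [(4,4) (4,5) (5,4) (5,5)] -> total=4
Click 2 (0,4) count=2: revealed 1 new [(0,4)] -> total=5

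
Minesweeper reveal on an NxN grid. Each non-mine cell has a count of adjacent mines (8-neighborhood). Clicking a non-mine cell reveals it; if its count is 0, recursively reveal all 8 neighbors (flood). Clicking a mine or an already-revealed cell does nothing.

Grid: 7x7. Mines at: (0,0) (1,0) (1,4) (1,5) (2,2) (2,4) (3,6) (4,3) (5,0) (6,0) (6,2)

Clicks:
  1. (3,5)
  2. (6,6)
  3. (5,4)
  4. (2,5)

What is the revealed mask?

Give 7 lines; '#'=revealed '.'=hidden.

Click 1 (3,5) count=2: revealed 1 new [(3,5)] -> total=1
Click 2 (6,6) count=0: revealed 11 new [(4,4) (4,5) (4,6) (5,3) (5,4) (5,5) (5,6) (6,3) (6,4) (6,5) (6,6)] -> total=12
Click 3 (5,4) count=1: revealed 0 new [(none)] -> total=12
Click 4 (2,5) count=4: revealed 1 new [(2,5)] -> total=13

Answer: .......
.......
.....#.
.....#.
....###
...####
...####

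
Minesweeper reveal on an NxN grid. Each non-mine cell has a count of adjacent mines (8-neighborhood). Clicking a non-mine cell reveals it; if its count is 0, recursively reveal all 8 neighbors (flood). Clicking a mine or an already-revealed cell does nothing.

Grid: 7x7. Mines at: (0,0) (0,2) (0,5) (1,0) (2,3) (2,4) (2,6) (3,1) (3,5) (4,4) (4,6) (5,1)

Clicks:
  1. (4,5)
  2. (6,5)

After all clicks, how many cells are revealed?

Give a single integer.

Answer: 11

Derivation:
Click 1 (4,5) count=3: revealed 1 new [(4,5)] -> total=1
Click 2 (6,5) count=0: revealed 10 new [(5,2) (5,3) (5,4) (5,5) (5,6) (6,2) (6,3) (6,4) (6,5) (6,6)] -> total=11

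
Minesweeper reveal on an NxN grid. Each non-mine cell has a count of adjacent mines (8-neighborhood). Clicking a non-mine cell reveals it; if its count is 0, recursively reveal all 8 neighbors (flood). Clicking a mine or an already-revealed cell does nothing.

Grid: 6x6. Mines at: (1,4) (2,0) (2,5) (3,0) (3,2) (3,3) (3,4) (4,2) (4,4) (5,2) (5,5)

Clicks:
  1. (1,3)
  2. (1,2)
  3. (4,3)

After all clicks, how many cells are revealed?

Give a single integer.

Answer: 12

Derivation:
Click 1 (1,3) count=1: revealed 1 new [(1,3)] -> total=1
Click 2 (1,2) count=0: revealed 10 new [(0,0) (0,1) (0,2) (0,3) (1,0) (1,1) (1,2) (2,1) (2,2) (2,3)] -> total=11
Click 3 (4,3) count=6: revealed 1 new [(4,3)] -> total=12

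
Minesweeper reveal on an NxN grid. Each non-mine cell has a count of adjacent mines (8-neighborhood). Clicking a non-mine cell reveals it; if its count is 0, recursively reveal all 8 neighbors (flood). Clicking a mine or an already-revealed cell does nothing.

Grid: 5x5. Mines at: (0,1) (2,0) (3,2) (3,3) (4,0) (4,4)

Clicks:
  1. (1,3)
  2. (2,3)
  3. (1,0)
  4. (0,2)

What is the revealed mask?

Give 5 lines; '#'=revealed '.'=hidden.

Click 1 (1,3) count=0: revealed 9 new [(0,2) (0,3) (0,4) (1,2) (1,3) (1,4) (2,2) (2,3) (2,4)] -> total=9
Click 2 (2,3) count=2: revealed 0 new [(none)] -> total=9
Click 3 (1,0) count=2: revealed 1 new [(1,0)] -> total=10
Click 4 (0,2) count=1: revealed 0 new [(none)] -> total=10

Answer: ..###
#.###
..###
.....
.....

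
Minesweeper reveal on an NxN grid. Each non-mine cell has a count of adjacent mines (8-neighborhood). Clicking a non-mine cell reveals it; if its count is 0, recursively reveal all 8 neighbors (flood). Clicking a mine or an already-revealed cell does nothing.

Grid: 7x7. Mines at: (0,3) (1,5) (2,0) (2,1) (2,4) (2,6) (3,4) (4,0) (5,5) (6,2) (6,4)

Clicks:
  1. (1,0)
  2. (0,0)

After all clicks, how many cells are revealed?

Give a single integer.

Click 1 (1,0) count=2: revealed 1 new [(1,0)] -> total=1
Click 2 (0,0) count=0: revealed 5 new [(0,0) (0,1) (0,2) (1,1) (1,2)] -> total=6

Answer: 6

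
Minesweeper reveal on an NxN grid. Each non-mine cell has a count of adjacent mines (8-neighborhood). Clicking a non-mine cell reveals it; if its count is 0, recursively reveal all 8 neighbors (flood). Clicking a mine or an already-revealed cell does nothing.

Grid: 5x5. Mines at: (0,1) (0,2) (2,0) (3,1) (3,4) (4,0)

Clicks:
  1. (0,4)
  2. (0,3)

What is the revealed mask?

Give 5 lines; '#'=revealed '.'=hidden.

Click 1 (0,4) count=0: revealed 6 new [(0,3) (0,4) (1,3) (1,4) (2,3) (2,4)] -> total=6
Click 2 (0,3) count=1: revealed 0 new [(none)] -> total=6

Answer: ...##
...##
...##
.....
.....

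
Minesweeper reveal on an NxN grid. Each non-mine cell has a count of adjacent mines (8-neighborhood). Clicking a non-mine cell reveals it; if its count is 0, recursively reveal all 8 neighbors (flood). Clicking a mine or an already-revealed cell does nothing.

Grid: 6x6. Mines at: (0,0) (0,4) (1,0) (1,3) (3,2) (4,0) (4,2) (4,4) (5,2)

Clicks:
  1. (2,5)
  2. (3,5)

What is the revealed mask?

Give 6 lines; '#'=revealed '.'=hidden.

Answer: ......
....##
....##
....##
......
......

Derivation:
Click 1 (2,5) count=0: revealed 6 new [(1,4) (1,5) (2,4) (2,5) (3,4) (3,5)] -> total=6
Click 2 (3,5) count=1: revealed 0 new [(none)] -> total=6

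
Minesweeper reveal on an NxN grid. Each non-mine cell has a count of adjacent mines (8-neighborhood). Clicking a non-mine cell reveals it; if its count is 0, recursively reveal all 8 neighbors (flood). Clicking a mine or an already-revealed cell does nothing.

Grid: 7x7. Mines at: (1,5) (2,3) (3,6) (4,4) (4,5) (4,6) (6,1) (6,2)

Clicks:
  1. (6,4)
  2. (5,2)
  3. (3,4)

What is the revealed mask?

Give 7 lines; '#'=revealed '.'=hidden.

Answer: .......
.......
.......
....#..
.......
..#####
...####

Derivation:
Click 1 (6,4) count=0: revealed 8 new [(5,3) (5,4) (5,5) (5,6) (6,3) (6,4) (6,5) (6,6)] -> total=8
Click 2 (5,2) count=2: revealed 1 new [(5,2)] -> total=9
Click 3 (3,4) count=3: revealed 1 new [(3,4)] -> total=10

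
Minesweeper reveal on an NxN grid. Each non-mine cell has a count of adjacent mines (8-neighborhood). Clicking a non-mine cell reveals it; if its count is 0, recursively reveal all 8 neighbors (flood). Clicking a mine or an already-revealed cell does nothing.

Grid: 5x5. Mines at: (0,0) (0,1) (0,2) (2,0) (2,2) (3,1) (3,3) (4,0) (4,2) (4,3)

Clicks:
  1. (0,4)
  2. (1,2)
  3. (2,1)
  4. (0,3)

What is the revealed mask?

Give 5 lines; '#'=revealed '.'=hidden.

Click 1 (0,4) count=0: revealed 6 new [(0,3) (0,4) (1,3) (1,4) (2,3) (2,4)] -> total=6
Click 2 (1,2) count=3: revealed 1 new [(1,2)] -> total=7
Click 3 (2,1) count=3: revealed 1 new [(2,1)] -> total=8
Click 4 (0,3) count=1: revealed 0 new [(none)] -> total=8

Answer: ...##
..###
.#.##
.....
.....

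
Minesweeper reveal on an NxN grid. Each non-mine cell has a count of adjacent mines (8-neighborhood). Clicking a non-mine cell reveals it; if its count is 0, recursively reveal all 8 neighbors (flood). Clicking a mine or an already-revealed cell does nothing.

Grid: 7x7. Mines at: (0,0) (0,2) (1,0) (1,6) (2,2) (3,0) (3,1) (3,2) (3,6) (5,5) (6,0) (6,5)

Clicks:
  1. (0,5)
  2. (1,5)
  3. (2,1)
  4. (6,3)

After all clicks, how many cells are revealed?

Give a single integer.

Click 1 (0,5) count=1: revealed 1 new [(0,5)] -> total=1
Click 2 (1,5) count=1: revealed 1 new [(1,5)] -> total=2
Click 3 (2,1) count=5: revealed 1 new [(2,1)] -> total=3
Click 4 (6,3) count=0: revealed 12 new [(4,1) (4,2) (4,3) (4,4) (5,1) (5,2) (5,3) (5,4) (6,1) (6,2) (6,3) (6,4)] -> total=15

Answer: 15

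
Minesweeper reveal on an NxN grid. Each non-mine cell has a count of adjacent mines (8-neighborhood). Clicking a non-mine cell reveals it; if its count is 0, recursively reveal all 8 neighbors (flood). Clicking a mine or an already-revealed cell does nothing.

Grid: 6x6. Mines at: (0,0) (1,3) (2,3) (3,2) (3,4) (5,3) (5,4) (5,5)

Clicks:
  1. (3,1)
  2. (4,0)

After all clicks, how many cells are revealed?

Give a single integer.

Click 1 (3,1) count=1: revealed 1 new [(3,1)] -> total=1
Click 2 (4,0) count=0: revealed 11 new [(1,0) (1,1) (2,0) (2,1) (3,0) (4,0) (4,1) (4,2) (5,0) (5,1) (5,2)] -> total=12

Answer: 12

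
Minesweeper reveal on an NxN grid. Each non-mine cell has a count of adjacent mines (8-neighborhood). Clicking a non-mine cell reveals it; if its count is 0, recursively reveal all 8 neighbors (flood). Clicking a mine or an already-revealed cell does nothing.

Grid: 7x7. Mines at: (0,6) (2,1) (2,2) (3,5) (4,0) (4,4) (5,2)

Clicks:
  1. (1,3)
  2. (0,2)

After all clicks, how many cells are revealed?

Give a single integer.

Click 1 (1,3) count=1: revealed 1 new [(1,3)] -> total=1
Click 2 (0,2) count=0: revealed 14 new [(0,0) (0,1) (0,2) (0,3) (0,4) (0,5) (1,0) (1,1) (1,2) (1,4) (1,5) (2,3) (2,4) (2,5)] -> total=15

Answer: 15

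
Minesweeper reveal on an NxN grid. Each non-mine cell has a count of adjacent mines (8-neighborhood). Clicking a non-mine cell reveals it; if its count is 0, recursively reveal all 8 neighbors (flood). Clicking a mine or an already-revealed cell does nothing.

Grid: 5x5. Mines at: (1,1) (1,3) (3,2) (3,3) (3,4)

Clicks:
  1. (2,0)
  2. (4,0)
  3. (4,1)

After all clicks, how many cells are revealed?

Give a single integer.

Click 1 (2,0) count=1: revealed 1 new [(2,0)] -> total=1
Click 2 (4,0) count=0: revealed 5 new [(2,1) (3,0) (3,1) (4,0) (4,1)] -> total=6
Click 3 (4,1) count=1: revealed 0 new [(none)] -> total=6

Answer: 6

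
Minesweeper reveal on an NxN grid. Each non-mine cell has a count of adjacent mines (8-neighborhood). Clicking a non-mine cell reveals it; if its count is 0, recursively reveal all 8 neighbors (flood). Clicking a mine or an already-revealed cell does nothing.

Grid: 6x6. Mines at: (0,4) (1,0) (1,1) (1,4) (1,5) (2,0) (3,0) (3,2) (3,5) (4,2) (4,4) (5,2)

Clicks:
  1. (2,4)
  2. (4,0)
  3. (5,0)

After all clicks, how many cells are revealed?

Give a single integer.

Answer: 5

Derivation:
Click 1 (2,4) count=3: revealed 1 new [(2,4)] -> total=1
Click 2 (4,0) count=1: revealed 1 new [(4,0)] -> total=2
Click 3 (5,0) count=0: revealed 3 new [(4,1) (5,0) (5,1)] -> total=5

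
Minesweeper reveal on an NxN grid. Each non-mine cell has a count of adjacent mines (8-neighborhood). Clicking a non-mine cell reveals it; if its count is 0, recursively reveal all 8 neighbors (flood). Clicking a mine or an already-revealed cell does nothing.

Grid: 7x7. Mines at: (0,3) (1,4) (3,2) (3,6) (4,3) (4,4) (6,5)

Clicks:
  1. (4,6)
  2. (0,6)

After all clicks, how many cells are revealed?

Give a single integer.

Answer: 7

Derivation:
Click 1 (4,6) count=1: revealed 1 new [(4,6)] -> total=1
Click 2 (0,6) count=0: revealed 6 new [(0,5) (0,6) (1,5) (1,6) (2,5) (2,6)] -> total=7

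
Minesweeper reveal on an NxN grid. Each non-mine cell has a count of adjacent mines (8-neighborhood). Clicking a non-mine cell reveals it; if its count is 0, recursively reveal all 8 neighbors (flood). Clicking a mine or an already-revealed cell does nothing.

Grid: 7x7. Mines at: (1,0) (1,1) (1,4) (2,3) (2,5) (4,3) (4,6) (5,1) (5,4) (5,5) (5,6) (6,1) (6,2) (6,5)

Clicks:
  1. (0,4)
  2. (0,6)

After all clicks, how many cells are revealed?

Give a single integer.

Click 1 (0,4) count=1: revealed 1 new [(0,4)] -> total=1
Click 2 (0,6) count=0: revealed 4 new [(0,5) (0,6) (1,5) (1,6)] -> total=5

Answer: 5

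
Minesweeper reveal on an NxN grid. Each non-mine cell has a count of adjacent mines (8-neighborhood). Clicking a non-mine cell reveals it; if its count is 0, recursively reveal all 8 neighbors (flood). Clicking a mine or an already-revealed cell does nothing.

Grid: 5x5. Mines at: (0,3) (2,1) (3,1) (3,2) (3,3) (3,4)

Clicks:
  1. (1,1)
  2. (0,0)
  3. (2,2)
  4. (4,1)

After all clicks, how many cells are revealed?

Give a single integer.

Click 1 (1,1) count=1: revealed 1 new [(1,1)] -> total=1
Click 2 (0,0) count=0: revealed 5 new [(0,0) (0,1) (0,2) (1,0) (1,2)] -> total=6
Click 3 (2,2) count=4: revealed 1 new [(2,2)] -> total=7
Click 4 (4,1) count=2: revealed 1 new [(4,1)] -> total=8

Answer: 8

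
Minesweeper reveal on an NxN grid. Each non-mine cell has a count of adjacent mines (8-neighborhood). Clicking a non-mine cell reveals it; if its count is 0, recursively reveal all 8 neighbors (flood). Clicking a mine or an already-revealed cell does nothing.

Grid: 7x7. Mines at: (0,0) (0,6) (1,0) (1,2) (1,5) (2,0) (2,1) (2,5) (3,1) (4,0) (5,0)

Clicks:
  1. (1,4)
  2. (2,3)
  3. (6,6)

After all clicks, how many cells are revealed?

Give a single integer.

Click 1 (1,4) count=2: revealed 1 new [(1,4)] -> total=1
Click 2 (2,3) count=1: revealed 1 new [(2,3)] -> total=2
Click 3 (6,6) count=0: revealed 25 new [(2,2) (2,4) (3,2) (3,3) (3,4) (3,5) (3,6) (4,1) (4,2) (4,3) (4,4) (4,5) (4,6) (5,1) (5,2) (5,3) (5,4) (5,5) (5,6) (6,1) (6,2) (6,3) (6,4) (6,5) (6,6)] -> total=27

Answer: 27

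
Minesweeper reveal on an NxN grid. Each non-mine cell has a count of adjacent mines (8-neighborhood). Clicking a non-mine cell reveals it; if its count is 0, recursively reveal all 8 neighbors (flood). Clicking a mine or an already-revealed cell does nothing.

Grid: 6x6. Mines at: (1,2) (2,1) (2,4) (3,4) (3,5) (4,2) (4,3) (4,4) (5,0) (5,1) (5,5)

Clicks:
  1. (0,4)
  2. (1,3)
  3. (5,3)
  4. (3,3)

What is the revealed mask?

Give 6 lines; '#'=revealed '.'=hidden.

Answer: ...###
...###
......
...#..
......
...#..

Derivation:
Click 1 (0,4) count=0: revealed 6 new [(0,3) (0,4) (0,5) (1,3) (1,4) (1,5)] -> total=6
Click 2 (1,3) count=2: revealed 0 new [(none)] -> total=6
Click 3 (5,3) count=3: revealed 1 new [(5,3)] -> total=7
Click 4 (3,3) count=5: revealed 1 new [(3,3)] -> total=8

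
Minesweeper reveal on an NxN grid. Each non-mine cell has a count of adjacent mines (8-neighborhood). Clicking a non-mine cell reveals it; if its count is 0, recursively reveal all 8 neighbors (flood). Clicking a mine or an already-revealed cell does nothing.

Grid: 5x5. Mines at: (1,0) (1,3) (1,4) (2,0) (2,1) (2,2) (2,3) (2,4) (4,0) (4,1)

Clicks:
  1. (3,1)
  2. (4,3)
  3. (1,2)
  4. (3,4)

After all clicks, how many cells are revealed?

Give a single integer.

Answer: 8

Derivation:
Click 1 (3,1) count=5: revealed 1 new [(3,1)] -> total=1
Click 2 (4,3) count=0: revealed 6 new [(3,2) (3,3) (3,4) (4,2) (4,3) (4,4)] -> total=7
Click 3 (1,2) count=4: revealed 1 new [(1,2)] -> total=8
Click 4 (3,4) count=2: revealed 0 new [(none)] -> total=8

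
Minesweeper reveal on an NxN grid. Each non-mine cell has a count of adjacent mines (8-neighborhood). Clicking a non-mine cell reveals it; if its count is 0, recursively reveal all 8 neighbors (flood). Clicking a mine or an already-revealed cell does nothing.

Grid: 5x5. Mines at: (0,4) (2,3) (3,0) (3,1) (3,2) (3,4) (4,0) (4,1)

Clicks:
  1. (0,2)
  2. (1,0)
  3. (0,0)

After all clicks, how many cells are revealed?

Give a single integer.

Click 1 (0,2) count=0: revealed 11 new [(0,0) (0,1) (0,2) (0,3) (1,0) (1,1) (1,2) (1,3) (2,0) (2,1) (2,2)] -> total=11
Click 2 (1,0) count=0: revealed 0 new [(none)] -> total=11
Click 3 (0,0) count=0: revealed 0 new [(none)] -> total=11

Answer: 11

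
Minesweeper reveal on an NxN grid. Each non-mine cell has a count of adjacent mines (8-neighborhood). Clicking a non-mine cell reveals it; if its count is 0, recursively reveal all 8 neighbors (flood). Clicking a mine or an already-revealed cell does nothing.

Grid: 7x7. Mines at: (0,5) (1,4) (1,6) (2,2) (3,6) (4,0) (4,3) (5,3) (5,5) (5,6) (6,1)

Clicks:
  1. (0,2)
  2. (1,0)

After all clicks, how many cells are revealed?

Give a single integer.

Click 1 (0,2) count=0: revealed 12 new [(0,0) (0,1) (0,2) (0,3) (1,0) (1,1) (1,2) (1,3) (2,0) (2,1) (3,0) (3,1)] -> total=12
Click 2 (1,0) count=0: revealed 0 new [(none)] -> total=12

Answer: 12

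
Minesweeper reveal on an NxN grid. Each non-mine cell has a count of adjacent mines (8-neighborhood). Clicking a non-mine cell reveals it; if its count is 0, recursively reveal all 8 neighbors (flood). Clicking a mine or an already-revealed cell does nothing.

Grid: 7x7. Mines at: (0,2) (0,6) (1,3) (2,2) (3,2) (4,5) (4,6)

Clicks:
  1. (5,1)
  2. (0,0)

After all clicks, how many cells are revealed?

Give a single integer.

Answer: 27

Derivation:
Click 1 (5,1) count=0: revealed 27 new [(0,0) (0,1) (1,0) (1,1) (2,0) (2,1) (3,0) (3,1) (4,0) (4,1) (4,2) (4,3) (4,4) (5,0) (5,1) (5,2) (5,3) (5,4) (5,5) (5,6) (6,0) (6,1) (6,2) (6,3) (6,4) (6,5) (6,6)] -> total=27
Click 2 (0,0) count=0: revealed 0 new [(none)] -> total=27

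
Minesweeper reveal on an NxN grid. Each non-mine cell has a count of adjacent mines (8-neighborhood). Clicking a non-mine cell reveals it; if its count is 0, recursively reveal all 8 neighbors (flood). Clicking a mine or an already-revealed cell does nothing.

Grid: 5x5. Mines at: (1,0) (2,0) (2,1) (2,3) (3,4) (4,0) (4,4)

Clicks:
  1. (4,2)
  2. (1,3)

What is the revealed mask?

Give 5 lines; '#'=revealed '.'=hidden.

Click 1 (4,2) count=0: revealed 6 new [(3,1) (3,2) (3,3) (4,1) (4,2) (4,3)] -> total=6
Click 2 (1,3) count=1: revealed 1 new [(1,3)] -> total=7

Answer: .....
...#.
.....
.###.
.###.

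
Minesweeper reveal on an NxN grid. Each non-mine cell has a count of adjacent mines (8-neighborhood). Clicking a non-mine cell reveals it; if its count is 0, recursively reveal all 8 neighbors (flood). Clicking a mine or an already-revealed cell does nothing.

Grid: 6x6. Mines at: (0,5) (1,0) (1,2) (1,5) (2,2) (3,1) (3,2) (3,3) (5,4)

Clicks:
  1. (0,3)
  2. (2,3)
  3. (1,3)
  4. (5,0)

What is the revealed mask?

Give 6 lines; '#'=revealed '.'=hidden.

Answer: ...#..
...#..
...#..
......
####..
####..

Derivation:
Click 1 (0,3) count=1: revealed 1 new [(0,3)] -> total=1
Click 2 (2,3) count=4: revealed 1 new [(2,3)] -> total=2
Click 3 (1,3) count=2: revealed 1 new [(1,3)] -> total=3
Click 4 (5,0) count=0: revealed 8 new [(4,0) (4,1) (4,2) (4,3) (5,0) (5,1) (5,2) (5,3)] -> total=11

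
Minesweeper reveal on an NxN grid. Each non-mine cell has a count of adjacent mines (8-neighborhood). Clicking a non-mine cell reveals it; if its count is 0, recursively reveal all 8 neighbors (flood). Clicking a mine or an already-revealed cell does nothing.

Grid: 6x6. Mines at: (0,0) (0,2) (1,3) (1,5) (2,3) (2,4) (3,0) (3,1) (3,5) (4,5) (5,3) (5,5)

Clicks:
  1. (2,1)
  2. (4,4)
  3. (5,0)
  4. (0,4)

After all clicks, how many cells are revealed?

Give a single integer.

Answer: 9

Derivation:
Click 1 (2,1) count=2: revealed 1 new [(2,1)] -> total=1
Click 2 (4,4) count=4: revealed 1 new [(4,4)] -> total=2
Click 3 (5,0) count=0: revealed 6 new [(4,0) (4,1) (4,2) (5,0) (5,1) (5,2)] -> total=8
Click 4 (0,4) count=2: revealed 1 new [(0,4)] -> total=9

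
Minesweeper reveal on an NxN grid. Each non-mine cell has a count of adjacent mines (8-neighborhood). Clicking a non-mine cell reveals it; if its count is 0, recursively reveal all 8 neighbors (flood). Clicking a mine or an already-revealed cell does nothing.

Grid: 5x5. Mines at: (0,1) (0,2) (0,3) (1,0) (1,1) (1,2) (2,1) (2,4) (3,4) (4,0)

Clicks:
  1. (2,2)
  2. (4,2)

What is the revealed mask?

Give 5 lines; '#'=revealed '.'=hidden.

Click 1 (2,2) count=3: revealed 1 new [(2,2)] -> total=1
Click 2 (4,2) count=0: revealed 6 new [(3,1) (3,2) (3,3) (4,1) (4,2) (4,3)] -> total=7

Answer: .....
.....
..#..
.###.
.###.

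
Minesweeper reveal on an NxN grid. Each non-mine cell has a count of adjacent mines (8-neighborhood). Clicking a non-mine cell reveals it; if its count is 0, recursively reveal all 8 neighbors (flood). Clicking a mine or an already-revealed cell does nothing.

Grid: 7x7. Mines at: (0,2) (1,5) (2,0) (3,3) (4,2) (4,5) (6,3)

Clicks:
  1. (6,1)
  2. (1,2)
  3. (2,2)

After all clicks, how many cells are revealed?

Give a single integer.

Answer: 12

Derivation:
Click 1 (6,1) count=0: revealed 10 new [(3,0) (3,1) (4,0) (4,1) (5,0) (5,1) (5,2) (6,0) (6,1) (6,2)] -> total=10
Click 2 (1,2) count=1: revealed 1 new [(1,2)] -> total=11
Click 3 (2,2) count=1: revealed 1 new [(2,2)] -> total=12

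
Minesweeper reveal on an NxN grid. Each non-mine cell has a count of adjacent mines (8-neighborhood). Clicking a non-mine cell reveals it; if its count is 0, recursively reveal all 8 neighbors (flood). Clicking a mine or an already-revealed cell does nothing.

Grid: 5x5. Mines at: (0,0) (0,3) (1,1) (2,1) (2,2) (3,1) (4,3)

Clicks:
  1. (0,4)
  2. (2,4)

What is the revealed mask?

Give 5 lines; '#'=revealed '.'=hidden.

Click 1 (0,4) count=1: revealed 1 new [(0,4)] -> total=1
Click 2 (2,4) count=0: revealed 6 new [(1,3) (1,4) (2,3) (2,4) (3,3) (3,4)] -> total=7

Answer: ....#
...##
...##
...##
.....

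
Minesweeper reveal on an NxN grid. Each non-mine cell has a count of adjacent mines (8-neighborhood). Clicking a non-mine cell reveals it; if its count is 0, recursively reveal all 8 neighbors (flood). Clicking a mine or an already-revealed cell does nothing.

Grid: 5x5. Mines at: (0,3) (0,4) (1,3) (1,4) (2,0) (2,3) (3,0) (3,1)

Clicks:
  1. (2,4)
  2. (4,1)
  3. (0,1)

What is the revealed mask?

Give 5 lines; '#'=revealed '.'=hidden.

Answer: ###..
###..
....#
.....
.#...

Derivation:
Click 1 (2,4) count=3: revealed 1 new [(2,4)] -> total=1
Click 2 (4,1) count=2: revealed 1 new [(4,1)] -> total=2
Click 3 (0,1) count=0: revealed 6 new [(0,0) (0,1) (0,2) (1,0) (1,1) (1,2)] -> total=8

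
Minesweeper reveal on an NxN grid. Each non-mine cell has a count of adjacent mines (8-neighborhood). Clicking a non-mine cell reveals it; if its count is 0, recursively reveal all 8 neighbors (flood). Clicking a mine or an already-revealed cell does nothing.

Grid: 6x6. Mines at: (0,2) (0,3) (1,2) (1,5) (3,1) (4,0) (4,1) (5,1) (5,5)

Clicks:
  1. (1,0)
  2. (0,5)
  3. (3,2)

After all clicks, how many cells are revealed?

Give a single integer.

Click 1 (1,0) count=0: revealed 6 new [(0,0) (0,1) (1,0) (1,1) (2,0) (2,1)] -> total=6
Click 2 (0,5) count=1: revealed 1 new [(0,5)] -> total=7
Click 3 (3,2) count=2: revealed 1 new [(3,2)] -> total=8

Answer: 8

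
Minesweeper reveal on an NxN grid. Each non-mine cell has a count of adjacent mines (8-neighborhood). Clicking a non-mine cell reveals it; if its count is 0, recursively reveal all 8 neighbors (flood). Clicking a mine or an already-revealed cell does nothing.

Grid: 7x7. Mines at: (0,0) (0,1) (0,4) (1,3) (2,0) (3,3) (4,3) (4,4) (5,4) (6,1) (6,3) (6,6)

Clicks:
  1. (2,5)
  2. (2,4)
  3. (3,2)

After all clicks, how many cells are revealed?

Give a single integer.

Answer: 16

Derivation:
Click 1 (2,5) count=0: revealed 15 new [(0,5) (0,6) (1,4) (1,5) (1,6) (2,4) (2,5) (2,6) (3,4) (3,5) (3,6) (4,5) (4,6) (5,5) (5,6)] -> total=15
Click 2 (2,4) count=2: revealed 0 new [(none)] -> total=15
Click 3 (3,2) count=2: revealed 1 new [(3,2)] -> total=16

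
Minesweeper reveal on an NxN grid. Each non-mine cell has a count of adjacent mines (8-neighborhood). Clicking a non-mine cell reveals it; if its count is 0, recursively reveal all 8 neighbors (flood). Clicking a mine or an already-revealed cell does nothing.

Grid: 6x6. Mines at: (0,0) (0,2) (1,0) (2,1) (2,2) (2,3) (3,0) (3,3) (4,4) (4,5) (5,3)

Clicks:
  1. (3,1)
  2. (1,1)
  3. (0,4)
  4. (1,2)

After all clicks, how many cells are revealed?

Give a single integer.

Answer: 13

Derivation:
Click 1 (3,1) count=3: revealed 1 new [(3,1)] -> total=1
Click 2 (1,1) count=5: revealed 1 new [(1,1)] -> total=2
Click 3 (0,4) count=0: revealed 10 new [(0,3) (0,4) (0,5) (1,3) (1,4) (1,5) (2,4) (2,5) (3,4) (3,5)] -> total=12
Click 4 (1,2) count=4: revealed 1 new [(1,2)] -> total=13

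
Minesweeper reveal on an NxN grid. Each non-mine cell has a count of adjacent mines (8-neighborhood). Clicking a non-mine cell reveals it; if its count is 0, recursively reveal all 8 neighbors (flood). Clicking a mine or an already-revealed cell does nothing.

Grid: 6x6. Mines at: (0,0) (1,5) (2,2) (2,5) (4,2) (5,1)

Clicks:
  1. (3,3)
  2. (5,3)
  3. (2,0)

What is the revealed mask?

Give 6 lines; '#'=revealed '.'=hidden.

Answer: ......
##....
##....
##.#..
##....
...#..

Derivation:
Click 1 (3,3) count=2: revealed 1 new [(3,3)] -> total=1
Click 2 (5,3) count=1: revealed 1 new [(5,3)] -> total=2
Click 3 (2,0) count=0: revealed 8 new [(1,0) (1,1) (2,0) (2,1) (3,0) (3,1) (4,0) (4,1)] -> total=10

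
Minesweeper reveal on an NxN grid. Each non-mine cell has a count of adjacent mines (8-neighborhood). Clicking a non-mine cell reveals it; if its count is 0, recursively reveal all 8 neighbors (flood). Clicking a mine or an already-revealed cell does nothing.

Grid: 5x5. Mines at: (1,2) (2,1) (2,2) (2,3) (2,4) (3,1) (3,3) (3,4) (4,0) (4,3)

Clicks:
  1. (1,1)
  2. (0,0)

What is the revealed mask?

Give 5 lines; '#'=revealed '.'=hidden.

Click 1 (1,1) count=3: revealed 1 new [(1,1)] -> total=1
Click 2 (0,0) count=0: revealed 3 new [(0,0) (0,1) (1,0)] -> total=4

Answer: ##...
##...
.....
.....
.....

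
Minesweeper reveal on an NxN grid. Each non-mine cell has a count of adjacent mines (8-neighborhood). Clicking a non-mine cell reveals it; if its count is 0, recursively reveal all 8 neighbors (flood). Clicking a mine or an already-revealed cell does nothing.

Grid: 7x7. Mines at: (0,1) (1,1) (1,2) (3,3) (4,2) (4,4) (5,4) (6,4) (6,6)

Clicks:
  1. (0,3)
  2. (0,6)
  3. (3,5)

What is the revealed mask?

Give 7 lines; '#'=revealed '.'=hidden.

Click 1 (0,3) count=1: revealed 1 new [(0,3)] -> total=1
Click 2 (0,6) count=0: revealed 18 new [(0,4) (0,5) (0,6) (1,3) (1,4) (1,5) (1,6) (2,3) (2,4) (2,5) (2,6) (3,4) (3,5) (3,6) (4,5) (4,6) (5,5) (5,6)] -> total=19
Click 3 (3,5) count=1: revealed 0 new [(none)] -> total=19

Answer: ...####
...####
...####
....###
.....##
.....##
.......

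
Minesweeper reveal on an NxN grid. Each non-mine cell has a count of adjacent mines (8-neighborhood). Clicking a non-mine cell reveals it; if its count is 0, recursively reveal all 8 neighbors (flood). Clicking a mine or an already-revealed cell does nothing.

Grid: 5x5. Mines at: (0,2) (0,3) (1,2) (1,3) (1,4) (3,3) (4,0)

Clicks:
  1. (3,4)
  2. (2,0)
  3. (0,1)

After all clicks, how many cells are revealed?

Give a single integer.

Answer: 9

Derivation:
Click 1 (3,4) count=1: revealed 1 new [(3,4)] -> total=1
Click 2 (2,0) count=0: revealed 8 new [(0,0) (0,1) (1,0) (1,1) (2,0) (2,1) (3,0) (3,1)] -> total=9
Click 3 (0,1) count=2: revealed 0 new [(none)] -> total=9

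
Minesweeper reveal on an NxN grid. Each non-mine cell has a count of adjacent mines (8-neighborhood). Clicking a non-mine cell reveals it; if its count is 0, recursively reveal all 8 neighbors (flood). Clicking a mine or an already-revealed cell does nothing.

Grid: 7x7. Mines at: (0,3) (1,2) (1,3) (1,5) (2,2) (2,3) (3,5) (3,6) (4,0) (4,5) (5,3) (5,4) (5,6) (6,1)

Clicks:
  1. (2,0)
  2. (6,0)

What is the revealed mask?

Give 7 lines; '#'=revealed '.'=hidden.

Answer: ##.....
##.....
##.....
##.....
.......
.......
#......

Derivation:
Click 1 (2,0) count=0: revealed 8 new [(0,0) (0,1) (1,0) (1,1) (2,0) (2,1) (3,0) (3,1)] -> total=8
Click 2 (6,0) count=1: revealed 1 new [(6,0)] -> total=9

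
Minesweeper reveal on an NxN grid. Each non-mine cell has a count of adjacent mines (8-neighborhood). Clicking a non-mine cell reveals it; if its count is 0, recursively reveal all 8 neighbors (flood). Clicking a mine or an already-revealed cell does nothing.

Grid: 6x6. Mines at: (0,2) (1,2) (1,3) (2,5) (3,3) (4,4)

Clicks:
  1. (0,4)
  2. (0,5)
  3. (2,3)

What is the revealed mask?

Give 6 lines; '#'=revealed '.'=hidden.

Click 1 (0,4) count=1: revealed 1 new [(0,4)] -> total=1
Click 2 (0,5) count=0: revealed 3 new [(0,5) (1,4) (1,5)] -> total=4
Click 3 (2,3) count=3: revealed 1 new [(2,3)] -> total=5

Answer: ....##
....##
...#..
......
......
......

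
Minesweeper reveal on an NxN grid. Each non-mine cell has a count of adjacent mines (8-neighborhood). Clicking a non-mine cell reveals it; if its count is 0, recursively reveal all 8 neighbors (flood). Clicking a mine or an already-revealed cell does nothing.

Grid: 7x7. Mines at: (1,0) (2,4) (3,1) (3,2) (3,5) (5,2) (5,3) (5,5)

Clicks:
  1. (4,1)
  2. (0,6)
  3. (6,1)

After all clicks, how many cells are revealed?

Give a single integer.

Click 1 (4,1) count=3: revealed 1 new [(4,1)] -> total=1
Click 2 (0,6) count=0: revealed 17 new [(0,1) (0,2) (0,3) (0,4) (0,5) (0,6) (1,1) (1,2) (1,3) (1,4) (1,5) (1,6) (2,1) (2,2) (2,3) (2,5) (2,6)] -> total=18
Click 3 (6,1) count=1: revealed 1 new [(6,1)] -> total=19

Answer: 19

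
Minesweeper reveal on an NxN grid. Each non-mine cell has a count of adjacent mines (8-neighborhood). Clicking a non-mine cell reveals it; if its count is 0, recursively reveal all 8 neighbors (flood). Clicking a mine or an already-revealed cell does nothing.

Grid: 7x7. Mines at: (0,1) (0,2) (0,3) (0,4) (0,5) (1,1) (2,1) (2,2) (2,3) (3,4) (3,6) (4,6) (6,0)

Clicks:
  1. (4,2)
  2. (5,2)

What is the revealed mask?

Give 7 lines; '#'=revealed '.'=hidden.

Click 1 (4,2) count=0: revealed 23 new [(3,0) (3,1) (3,2) (3,3) (4,0) (4,1) (4,2) (4,3) (4,4) (4,5) (5,0) (5,1) (5,2) (5,3) (5,4) (5,5) (5,6) (6,1) (6,2) (6,3) (6,4) (6,5) (6,6)] -> total=23
Click 2 (5,2) count=0: revealed 0 new [(none)] -> total=23

Answer: .......
.......
.......
####...
######.
#######
.######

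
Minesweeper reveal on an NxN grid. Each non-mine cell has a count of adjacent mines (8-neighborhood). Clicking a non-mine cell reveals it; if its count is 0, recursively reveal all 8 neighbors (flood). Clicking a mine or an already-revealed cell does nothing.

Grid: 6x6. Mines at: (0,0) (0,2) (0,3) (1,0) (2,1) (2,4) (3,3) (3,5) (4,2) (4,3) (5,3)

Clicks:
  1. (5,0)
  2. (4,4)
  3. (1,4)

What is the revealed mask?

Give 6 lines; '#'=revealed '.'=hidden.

Answer: ......
....#.
......
##....
##..#.
##....

Derivation:
Click 1 (5,0) count=0: revealed 6 new [(3,0) (3,1) (4,0) (4,1) (5,0) (5,1)] -> total=6
Click 2 (4,4) count=4: revealed 1 new [(4,4)] -> total=7
Click 3 (1,4) count=2: revealed 1 new [(1,4)] -> total=8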